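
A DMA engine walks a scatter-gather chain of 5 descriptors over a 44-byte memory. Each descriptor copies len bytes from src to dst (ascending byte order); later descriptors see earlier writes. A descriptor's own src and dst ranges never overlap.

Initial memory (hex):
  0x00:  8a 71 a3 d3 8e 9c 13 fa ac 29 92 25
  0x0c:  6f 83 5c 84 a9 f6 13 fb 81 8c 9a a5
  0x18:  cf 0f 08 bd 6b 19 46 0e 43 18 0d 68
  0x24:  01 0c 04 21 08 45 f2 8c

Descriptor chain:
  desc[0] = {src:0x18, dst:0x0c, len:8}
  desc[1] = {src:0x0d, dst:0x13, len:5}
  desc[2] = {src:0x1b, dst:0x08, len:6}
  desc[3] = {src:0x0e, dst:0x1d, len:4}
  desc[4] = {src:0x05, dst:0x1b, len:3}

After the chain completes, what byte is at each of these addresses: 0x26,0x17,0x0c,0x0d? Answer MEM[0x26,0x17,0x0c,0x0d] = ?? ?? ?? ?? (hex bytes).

[0] 0x18->0x0c len=8 : cf 0f 08 bd 6b 19 46 0e
[1] 0x0d->0x13 len=5 : 0f 08 bd 6b 19
[2] 0x1b->0x08 len=6 : bd 6b 19 46 0e 43
[3] 0x0e->0x1d len=4 : 08 bd 6b 19
[4] 0x05->0x1b len=3 : 9c 13 fa
query mem[0x26]=0x04, mem[0x17]=0x19, mem[0x0c]=0x0e, mem[0x0d]=0x43

MEM[0x26,0x17,0x0c,0x0d] = 04 19 0e 43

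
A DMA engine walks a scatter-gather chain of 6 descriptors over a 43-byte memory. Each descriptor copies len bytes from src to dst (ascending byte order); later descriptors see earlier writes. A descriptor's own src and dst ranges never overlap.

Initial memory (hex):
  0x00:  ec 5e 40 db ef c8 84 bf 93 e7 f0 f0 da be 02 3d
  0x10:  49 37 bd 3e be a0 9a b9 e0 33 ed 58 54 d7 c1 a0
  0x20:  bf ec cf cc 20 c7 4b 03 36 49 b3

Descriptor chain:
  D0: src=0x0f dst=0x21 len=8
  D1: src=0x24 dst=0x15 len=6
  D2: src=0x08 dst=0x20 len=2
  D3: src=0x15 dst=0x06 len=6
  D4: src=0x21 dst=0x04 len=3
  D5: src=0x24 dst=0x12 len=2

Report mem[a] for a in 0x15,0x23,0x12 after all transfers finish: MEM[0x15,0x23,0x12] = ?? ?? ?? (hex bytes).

MEM[0x15,0x23,0x12] = bd 37 bd

  after D0: wrote 8B at 0x21 = 3d4937bd3ebea09a
  after D1: wrote 6B at 0x15 = bd3ebea09a49
  after D2: wrote 2B at 0x20 = 93e7
  after D3: wrote 6B at 0x06 = bd3ebea09a49
  after D4: wrote 3B at 0x04 = e74937
  after D5: wrote 2B at 0x12 = bd3e
query mem[0x15]=0xbd, mem[0x23]=0x37, mem[0x12]=0xbd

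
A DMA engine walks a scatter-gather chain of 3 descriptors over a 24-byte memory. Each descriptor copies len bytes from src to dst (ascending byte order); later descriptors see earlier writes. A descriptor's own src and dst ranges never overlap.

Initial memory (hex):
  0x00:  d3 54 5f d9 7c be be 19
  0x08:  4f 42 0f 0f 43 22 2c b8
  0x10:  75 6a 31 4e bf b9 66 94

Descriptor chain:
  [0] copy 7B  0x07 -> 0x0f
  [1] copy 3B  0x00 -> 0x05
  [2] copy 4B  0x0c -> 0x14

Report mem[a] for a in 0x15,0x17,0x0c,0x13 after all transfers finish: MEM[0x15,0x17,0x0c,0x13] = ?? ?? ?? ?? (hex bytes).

MEM[0x15,0x17,0x0c,0x13] = 22 19 43 0f

D0: mem[0x0f..0x15] <- [19 4f 42 0f 0f 43 22]
D1: mem[0x05..0x07] <- [d3 54 5f]
D2: mem[0x14..0x17] <- [43 22 2c 19]
query mem[0x15]=0x22, mem[0x17]=0x19, mem[0x0c]=0x43, mem[0x13]=0x0f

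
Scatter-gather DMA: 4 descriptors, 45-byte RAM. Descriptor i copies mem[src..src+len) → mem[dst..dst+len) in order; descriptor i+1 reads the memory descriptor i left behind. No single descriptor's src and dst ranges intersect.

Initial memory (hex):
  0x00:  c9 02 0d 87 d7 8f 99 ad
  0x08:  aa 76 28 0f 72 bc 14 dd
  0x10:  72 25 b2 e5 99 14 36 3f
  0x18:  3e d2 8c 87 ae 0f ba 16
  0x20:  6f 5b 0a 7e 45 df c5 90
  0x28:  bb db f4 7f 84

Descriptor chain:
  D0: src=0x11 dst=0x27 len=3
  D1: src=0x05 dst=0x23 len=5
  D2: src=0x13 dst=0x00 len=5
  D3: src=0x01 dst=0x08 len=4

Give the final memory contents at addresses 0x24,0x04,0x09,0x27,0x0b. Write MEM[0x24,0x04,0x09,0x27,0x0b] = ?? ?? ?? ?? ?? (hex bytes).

MEM[0x24,0x04,0x09,0x27,0x0b] = 99 3f 14 76 3f

  after D0: wrote 3B at 0x27 = 25b2e5
  after D1: wrote 5B at 0x23 = 8f99adaa76
  after D2: wrote 5B at 0x00 = e59914363f
  after D3: wrote 4B at 0x08 = 9914363f
query mem[0x24]=0x99, mem[0x04]=0x3f, mem[0x09]=0x14, mem[0x27]=0x76, mem[0x0b]=0x3f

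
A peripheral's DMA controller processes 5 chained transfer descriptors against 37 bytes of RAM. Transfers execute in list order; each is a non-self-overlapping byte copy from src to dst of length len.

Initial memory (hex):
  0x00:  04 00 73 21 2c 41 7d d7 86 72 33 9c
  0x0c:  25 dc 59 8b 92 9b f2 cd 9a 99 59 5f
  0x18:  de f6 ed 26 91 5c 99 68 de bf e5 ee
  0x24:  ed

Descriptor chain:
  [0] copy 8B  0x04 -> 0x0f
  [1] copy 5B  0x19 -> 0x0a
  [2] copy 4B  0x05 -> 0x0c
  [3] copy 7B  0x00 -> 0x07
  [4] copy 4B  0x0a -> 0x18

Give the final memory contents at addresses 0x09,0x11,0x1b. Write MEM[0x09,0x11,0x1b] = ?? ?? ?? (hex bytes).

MEM[0x09,0x11,0x1b] = 73 7d 7d

[0] 0x04->0x0f len=8 : 2c 41 7d d7 86 72 33 9c
[1] 0x19->0x0a len=5 : f6 ed 26 91 5c
[2] 0x05->0x0c len=4 : 41 7d d7 86
[3] 0x00->0x07 len=7 : 04 00 73 21 2c 41 7d
[4] 0x0a->0x18 len=4 : 21 2c 41 7d
query mem[0x09]=0x73, mem[0x11]=0x7d, mem[0x1b]=0x7d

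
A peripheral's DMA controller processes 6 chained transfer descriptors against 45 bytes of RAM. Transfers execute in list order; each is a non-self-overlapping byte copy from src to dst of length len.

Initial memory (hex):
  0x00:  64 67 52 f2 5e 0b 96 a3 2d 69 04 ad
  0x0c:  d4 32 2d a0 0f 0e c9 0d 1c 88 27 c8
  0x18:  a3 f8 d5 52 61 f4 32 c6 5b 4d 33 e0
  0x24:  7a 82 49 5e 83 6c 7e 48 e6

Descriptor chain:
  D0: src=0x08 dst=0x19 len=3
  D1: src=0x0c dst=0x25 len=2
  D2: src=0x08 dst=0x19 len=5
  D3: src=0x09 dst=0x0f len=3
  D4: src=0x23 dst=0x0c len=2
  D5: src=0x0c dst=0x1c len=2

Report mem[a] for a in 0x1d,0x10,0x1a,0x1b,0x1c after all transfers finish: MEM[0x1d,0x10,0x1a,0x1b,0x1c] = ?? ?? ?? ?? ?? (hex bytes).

D0: mem[0x19..0x1b] <- [2d 69 04]
D1: mem[0x25..0x26] <- [d4 32]
D2: mem[0x19..0x1d] <- [2d 69 04 ad d4]
D3: mem[0x0f..0x11] <- [69 04 ad]
D4: mem[0x0c..0x0d] <- [e0 7a]
D5: mem[0x1c..0x1d] <- [e0 7a]
query mem[0x1d]=0x7a, mem[0x10]=0x04, mem[0x1a]=0x69, mem[0x1b]=0x04, mem[0x1c]=0xe0

MEM[0x1d,0x10,0x1a,0x1b,0x1c] = 7a 04 69 04 e0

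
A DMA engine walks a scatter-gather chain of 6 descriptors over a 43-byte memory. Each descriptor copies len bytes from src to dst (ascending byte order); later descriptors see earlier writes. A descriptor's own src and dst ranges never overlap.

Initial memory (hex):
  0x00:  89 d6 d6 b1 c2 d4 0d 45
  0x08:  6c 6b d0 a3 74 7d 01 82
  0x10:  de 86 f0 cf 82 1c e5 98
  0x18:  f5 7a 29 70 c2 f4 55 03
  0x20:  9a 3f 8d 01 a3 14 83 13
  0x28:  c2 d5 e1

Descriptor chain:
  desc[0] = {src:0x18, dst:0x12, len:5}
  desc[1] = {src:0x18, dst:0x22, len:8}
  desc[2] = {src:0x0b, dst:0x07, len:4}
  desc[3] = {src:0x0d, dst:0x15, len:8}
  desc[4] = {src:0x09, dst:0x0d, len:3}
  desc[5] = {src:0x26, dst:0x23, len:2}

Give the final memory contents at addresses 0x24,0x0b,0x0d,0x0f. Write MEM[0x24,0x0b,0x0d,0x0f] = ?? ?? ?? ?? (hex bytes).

MEM[0x24,0x0b,0x0d,0x0f] = f4 a3 7d a3

#0 dst[0x12+5] := {0xf5,0x7a,0x29,0x70,0xc2}
#1 dst[0x22+8] := {0xf5,0x7a,0x29,0x70,0xc2,0xf4,0x55,0x03}
#2 dst[0x07+4] := {0xa3,0x74,0x7d,0x01}
#3 dst[0x15+8] := {0x7d,0x01,0x82,0xde,0x86,0xf5,0x7a,0x29}
#4 dst[0x0d+3] := {0x7d,0x01,0xa3}
#5 dst[0x23+2] := {0xc2,0xf4}
query mem[0x24]=0xf4, mem[0x0b]=0xa3, mem[0x0d]=0x7d, mem[0x0f]=0xa3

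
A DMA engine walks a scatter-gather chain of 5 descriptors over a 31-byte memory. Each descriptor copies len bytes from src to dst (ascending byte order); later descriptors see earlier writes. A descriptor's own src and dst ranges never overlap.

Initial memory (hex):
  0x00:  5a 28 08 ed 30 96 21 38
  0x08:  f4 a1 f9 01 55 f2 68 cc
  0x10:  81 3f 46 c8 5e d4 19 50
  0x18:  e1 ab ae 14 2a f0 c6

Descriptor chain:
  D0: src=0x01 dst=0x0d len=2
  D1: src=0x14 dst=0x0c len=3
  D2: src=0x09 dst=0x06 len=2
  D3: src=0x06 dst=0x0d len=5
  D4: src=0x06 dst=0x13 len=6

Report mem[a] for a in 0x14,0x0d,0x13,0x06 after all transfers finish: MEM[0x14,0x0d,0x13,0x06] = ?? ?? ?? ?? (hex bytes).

MEM[0x14,0x0d,0x13,0x06] = f9 a1 a1 a1

  after D0: wrote 2B at 0x0d = 2808
  after D1: wrote 3B at 0x0c = 5ed419
  after D2: wrote 2B at 0x06 = a1f9
  after D3: wrote 5B at 0x0d = a1f9f4a1f9
  after D4: wrote 6B at 0x13 = a1f9f4a1f901
query mem[0x14]=0xf9, mem[0x0d]=0xa1, mem[0x13]=0xa1, mem[0x06]=0xa1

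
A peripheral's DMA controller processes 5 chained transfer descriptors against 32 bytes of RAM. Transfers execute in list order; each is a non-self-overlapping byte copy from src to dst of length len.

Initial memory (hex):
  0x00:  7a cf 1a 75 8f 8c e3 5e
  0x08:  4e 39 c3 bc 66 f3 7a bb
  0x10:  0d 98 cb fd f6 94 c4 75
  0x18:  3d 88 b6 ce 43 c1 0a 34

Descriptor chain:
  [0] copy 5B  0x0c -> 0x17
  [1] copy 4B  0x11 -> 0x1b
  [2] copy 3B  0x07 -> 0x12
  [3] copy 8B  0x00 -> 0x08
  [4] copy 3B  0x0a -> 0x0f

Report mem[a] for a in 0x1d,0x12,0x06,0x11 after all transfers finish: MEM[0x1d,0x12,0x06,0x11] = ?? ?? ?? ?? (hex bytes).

MEM[0x1d,0x12,0x06,0x11] = fd 5e e3 8f

#0 dst[0x17+5] := {0x66,0xf3,0x7a,0xbb,0x0d}
#1 dst[0x1b+4] := {0x98,0xcb,0xfd,0xf6}
#2 dst[0x12+3] := {0x5e,0x4e,0x39}
#3 dst[0x08+8] := {0x7a,0xcf,0x1a,0x75,0x8f,0x8c,0xe3,0x5e}
#4 dst[0x0f+3] := {0x1a,0x75,0x8f}
query mem[0x1d]=0xfd, mem[0x12]=0x5e, mem[0x06]=0xe3, mem[0x11]=0x8f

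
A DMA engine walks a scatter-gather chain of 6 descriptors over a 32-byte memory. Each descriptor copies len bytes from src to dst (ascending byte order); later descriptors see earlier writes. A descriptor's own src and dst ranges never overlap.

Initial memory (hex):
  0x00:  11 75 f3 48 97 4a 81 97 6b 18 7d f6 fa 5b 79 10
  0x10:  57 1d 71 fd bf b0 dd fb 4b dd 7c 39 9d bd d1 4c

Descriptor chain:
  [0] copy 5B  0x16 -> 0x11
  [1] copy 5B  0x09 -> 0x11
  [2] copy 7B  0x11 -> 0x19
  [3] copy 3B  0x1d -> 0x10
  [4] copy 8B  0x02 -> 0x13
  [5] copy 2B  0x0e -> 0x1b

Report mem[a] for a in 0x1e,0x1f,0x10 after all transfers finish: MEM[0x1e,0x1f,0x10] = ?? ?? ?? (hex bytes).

[0] 0x16->0x11 len=5 : dd fb 4b dd 7c
[1] 0x09->0x11 len=5 : 18 7d f6 fa 5b
[2] 0x11->0x19 len=7 : 18 7d f6 fa 5b dd fb
[3] 0x1d->0x10 len=3 : 5b dd fb
[4] 0x02->0x13 len=8 : f3 48 97 4a 81 97 6b 18
[5] 0x0e->0x1b len=2 : 79 10
query mem[0x1e]=0xdd, mem[0x1f]=0xfb, mem[0x10]=0x5b

MEM[0x1e,0x1f,0x10] = dd fb 5b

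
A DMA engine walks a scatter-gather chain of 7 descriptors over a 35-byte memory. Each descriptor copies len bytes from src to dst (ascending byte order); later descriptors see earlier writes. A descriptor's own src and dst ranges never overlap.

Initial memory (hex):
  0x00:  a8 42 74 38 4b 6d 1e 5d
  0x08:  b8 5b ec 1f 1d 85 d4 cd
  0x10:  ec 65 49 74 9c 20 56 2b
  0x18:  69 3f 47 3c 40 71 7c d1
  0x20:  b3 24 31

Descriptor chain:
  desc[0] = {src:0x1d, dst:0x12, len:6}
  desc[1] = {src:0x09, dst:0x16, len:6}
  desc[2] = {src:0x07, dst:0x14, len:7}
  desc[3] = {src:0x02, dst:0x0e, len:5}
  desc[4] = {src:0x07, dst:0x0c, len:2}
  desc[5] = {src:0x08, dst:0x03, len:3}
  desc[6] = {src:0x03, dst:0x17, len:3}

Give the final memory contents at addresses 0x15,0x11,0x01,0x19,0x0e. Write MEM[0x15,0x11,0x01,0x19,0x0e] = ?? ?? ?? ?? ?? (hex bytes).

MEM[0x15,0x11,0x01,0x19,0x0e] = b8 6d 42 ec 74

D0: mem[0x12..0x17] <- [71 7c d1 b3 24 31]
D1: mem[0x16..0x1b] <- [5b ec 1f 1d 85 d4]
D2: mem[0x14..0x1a] <- [5d b8 5b ec 1f 1d 85]
D3: mem[0x0e..0x12] <- [74 38 4b 6d 1e]
D4: mem[0x0c..0x0d] <- [5d b8]
D5: mem[0x03..0x05] <- [b8 5b ec]
D6: mem[0x17..0x19] <- [b8 5b ec]
query mem[0x15]=0xb8, mem[0x11]=0x6d, mem[0x01]=0x42, mem[0x19]=0xec, mem[0x0e]=0x74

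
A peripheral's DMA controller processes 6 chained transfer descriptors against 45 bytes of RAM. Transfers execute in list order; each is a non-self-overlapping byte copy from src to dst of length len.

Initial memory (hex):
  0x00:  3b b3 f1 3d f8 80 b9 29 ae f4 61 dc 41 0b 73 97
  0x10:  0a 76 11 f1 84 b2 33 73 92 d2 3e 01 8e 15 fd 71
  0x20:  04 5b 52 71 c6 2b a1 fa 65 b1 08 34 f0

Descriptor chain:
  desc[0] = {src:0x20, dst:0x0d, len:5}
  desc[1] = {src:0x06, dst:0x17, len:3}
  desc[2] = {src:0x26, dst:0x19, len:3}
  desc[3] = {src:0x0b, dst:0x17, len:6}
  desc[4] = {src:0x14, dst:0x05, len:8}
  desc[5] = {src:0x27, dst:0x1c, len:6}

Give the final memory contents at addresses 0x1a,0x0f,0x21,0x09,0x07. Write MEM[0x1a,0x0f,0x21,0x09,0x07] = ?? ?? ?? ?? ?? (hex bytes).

  after D0: wrote 5B at 0x0d = 045b5271c6
  after D1: wrote 3B at 0x17 = b929ae
  after D2: wrote 3B at 0x19 = a1fa65
  after D3: wrote 6B at 0x17 = dc41045b5271
  after D4: wrote 8B at 0x05 = 84b233dc41045b52
  after D5: wrote 6B at 0x1c = fa65b10834f0
query mem[0x1a]=0x5b, mem[0x0f]=0x52, mem[0x21]=0xf0, mem[0x09]=0x41, mem[0x07]=0x33

MEM[0x1a,0x0f,0x21,0x09,0x07] = 5b 52 f0 41 33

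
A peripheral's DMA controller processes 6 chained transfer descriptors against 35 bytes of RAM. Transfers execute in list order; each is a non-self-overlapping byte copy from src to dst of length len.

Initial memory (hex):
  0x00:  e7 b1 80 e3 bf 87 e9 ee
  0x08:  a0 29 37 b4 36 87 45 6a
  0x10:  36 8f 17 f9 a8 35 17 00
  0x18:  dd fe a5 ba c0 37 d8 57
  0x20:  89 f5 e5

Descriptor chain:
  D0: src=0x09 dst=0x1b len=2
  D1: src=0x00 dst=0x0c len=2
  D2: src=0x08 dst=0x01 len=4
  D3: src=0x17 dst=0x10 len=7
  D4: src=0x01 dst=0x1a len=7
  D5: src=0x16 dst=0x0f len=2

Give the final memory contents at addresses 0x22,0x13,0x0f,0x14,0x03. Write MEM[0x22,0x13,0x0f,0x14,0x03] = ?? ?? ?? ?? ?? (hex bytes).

MEM[0x22,0x13,0x0f,0x14,0x03] = e5 a5 37 29 37

  after D0: wrote 2B at 0x1b = 2937
  after D1: wrote 2B at 0x0c = e7b1
  after D2: wrote 4B at 0x01 = a02937b4
  after D3: wrote 7B at 0x10 = 00ddfea5293737
  after D4: wrote 7B at 0x1a = a02937b487e9ee
  after D5: wrote 2B at 0x0f = 3700
query mem[0x22]=0xe5, mem[0x13]=0xa5, mem[0x0f]=0x37, mem[0x14]=0x29, mem[0x03]=0x37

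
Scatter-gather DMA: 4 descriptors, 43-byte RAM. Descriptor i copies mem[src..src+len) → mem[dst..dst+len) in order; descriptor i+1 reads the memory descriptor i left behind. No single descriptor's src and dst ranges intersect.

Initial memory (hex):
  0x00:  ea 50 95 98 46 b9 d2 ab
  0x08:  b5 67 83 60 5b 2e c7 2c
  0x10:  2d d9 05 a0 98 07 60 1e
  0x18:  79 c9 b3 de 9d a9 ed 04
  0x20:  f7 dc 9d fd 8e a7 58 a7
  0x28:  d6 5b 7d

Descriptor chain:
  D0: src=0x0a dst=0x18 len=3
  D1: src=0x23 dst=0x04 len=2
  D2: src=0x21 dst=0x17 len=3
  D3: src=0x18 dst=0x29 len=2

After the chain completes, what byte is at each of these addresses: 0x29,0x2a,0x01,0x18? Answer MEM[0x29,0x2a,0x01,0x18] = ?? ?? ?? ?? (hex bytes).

D0: mem[0x18..0x1a] <- [83 60 5b]
D1: mem[0x04..0x05] <- [fd 8e]
D2: mem[0x17..0x19] <- [dc 9d fd]
D3: mem[0x29..0x2a] <- [9d fd]
query mem[0x29]=0x9d, mem[0x2a]=0xfd, mem[0x01]=0x50, mem[0x18]=0x9d

MEM[0x29,0x2a,0x01,0x18] = 9d fd 50 9d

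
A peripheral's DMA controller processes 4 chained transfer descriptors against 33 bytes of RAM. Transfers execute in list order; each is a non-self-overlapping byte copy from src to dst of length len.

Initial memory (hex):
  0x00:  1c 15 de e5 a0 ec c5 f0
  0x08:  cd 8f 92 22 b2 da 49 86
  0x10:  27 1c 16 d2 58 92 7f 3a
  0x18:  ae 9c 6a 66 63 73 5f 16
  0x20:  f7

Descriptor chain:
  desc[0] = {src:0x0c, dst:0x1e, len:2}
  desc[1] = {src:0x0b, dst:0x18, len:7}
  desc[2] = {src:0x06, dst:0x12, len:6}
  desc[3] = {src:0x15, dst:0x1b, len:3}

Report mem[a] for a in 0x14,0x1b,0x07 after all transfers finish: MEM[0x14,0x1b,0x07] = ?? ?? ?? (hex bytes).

  after D0: wrote 2B at 0x1e = b2da
  after D1: wrote 7B at 0x18 = 22b2da4986271c
  after D2: wrote 6B at 0x12 = c5f0cd8f9222
  after D3: wrote 3B at 0x1b = 8f9222
query mem[0x14]=0xcd, mem[0x1b]=0x8f, mem[0x07]=0xf0

MEM[0x14,0x1b,0x07] = cd 8f f0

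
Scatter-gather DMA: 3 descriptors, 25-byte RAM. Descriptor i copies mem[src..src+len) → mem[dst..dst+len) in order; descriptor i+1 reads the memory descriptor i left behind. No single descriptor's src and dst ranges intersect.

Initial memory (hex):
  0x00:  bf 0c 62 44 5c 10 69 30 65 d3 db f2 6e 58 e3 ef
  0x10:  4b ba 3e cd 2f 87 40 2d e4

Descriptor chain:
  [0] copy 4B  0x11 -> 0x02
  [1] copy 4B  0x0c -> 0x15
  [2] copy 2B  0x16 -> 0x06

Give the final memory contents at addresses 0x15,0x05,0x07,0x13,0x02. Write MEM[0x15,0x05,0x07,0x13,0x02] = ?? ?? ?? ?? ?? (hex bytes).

  after D0: wrote 4B at 0x02 = ba3ecd2f
  after D1: wrote 4B at 0x15 = 6e58e3ef
  after D2: wrote 2B at 0x06 = 58e3
query mem[0x15]=0x6e, mem[0x05]=0x2f, mem[0x07]=0xe3, mem[0x13]=0xcd, mem[0x02]=0xba

MEM[0x15,0x05,0x07,0x13,0x02] = 6e 2f e3 cd ba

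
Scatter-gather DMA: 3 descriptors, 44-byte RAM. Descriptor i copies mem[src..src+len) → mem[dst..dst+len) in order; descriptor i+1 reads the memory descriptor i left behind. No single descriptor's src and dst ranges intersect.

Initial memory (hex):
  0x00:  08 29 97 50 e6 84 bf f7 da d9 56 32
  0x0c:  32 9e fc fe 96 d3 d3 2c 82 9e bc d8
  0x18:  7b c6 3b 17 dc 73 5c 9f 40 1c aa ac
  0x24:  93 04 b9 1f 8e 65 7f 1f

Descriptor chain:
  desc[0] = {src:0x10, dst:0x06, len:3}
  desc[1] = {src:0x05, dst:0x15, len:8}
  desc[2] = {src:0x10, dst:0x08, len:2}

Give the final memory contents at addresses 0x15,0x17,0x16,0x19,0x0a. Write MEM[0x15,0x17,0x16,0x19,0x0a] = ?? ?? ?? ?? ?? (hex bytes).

MEM[0x15,0x17,0x16,0x19,0x0a] = 84 d3 96 d9 56

[0] 0x10->0x06 len=3 : 96 d3 d3
[1] 0x05->0x15 len=8 : 84 96 d3 d3 d9 56 32 32
[2] 0x10->0x08 len=2 : 96 d3
query mem[0x15]=0x84, mem[0x17]=0xd3, mem[0x16]=0x96, mem[0x19]=0xd9, mem[0x0a]=0x56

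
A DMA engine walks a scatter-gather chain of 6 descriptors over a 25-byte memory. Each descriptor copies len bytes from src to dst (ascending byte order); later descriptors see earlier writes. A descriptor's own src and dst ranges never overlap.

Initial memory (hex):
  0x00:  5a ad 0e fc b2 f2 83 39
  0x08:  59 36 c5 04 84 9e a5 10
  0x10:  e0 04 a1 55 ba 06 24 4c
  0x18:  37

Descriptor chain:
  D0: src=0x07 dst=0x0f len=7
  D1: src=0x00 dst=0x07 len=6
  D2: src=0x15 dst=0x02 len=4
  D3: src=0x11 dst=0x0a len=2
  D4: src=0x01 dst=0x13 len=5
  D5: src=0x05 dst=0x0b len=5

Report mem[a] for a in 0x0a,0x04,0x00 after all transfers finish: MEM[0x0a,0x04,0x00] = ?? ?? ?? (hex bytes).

MEM[0x0a,0x04,0x00] = 36 4c 5a

[0] 0x07->0x0f len=7 : 39 59 36 c5 04 84 9e
[1] 0x00->0x07 len=6 : 5a ad 0e fc b2 f2
[2] 0x15->0x02 len=4 : 9e 24 4c 37
[3] 0x11->0x0a len=2 : 36 c5
[4] 0x01->0x13 len=5 : ad 9e 24 4c 37
[5] 0x05->0x0b len=5 : 37 83 5a ad 0e
query mem[0x0a]=0x36, mem[0x04]=0x4c, mem[0x00]=0x5a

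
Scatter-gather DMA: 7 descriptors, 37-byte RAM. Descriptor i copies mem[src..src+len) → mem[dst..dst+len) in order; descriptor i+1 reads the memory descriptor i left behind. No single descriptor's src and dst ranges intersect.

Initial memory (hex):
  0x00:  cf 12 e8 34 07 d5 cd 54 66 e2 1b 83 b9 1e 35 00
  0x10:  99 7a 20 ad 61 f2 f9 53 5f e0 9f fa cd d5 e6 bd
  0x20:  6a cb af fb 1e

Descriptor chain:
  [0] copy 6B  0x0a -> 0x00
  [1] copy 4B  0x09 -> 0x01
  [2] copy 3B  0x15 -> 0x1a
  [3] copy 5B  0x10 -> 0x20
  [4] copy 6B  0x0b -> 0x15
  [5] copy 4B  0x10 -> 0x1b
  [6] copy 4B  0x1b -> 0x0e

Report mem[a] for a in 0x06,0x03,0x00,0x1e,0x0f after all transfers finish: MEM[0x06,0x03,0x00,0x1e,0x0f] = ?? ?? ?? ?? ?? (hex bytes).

[0] 0x0a->0x00 len=6 : 1b 83 b9 1e 35 00
[1] 0x09->0x01 len=4 : e2 1b 83 b9
[2] 0x15->0x1a len=3 : f2 f9 53
[3] 0x10->0x20 len=5 : 99 7a 20 ad 61
[4] 0x0b->0x15 len=6 : 83 b9 1e 35 00 99
[5] 0x10->0x1b len=4 : 99 7a 20 ad
[6] 0x1b->0x0e len=4 : 99 7a 20 ad
query mem[0x06]=0xcd, mem[0x03]=0x83, mem[0x00]=0x1b, mem[0x1e]=0xad, mem[0x0f]=0x7a

MEM[0x06,0x03,0x00,0x1e,0x0f] = cd 83 1b ad 7a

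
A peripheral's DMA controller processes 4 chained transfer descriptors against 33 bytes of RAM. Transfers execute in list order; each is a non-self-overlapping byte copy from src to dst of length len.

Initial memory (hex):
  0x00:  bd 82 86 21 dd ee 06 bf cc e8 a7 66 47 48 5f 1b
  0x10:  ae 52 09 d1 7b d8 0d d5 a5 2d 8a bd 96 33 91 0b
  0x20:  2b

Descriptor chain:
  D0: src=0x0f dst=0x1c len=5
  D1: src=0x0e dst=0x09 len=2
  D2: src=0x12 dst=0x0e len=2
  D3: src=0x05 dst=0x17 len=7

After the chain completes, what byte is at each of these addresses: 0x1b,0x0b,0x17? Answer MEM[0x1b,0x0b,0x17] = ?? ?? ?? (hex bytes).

MEM[0x1b,0x0b,0x17] = 5f 66 ee

[0] 0x0f->0x1c len=5 : 1b ae 52 09 d1
[1] 0x0e->0x09 len=2 : 5f 1b
[2] 0x12->0x0e len=2 : 09 d1
[3] 0x05->0x17 len=7 : ee 06 bf cc 5f 1b 66
query mem[0x1b]=0x5f, mem[0x0b]=0x66, mem[0x17]=0xee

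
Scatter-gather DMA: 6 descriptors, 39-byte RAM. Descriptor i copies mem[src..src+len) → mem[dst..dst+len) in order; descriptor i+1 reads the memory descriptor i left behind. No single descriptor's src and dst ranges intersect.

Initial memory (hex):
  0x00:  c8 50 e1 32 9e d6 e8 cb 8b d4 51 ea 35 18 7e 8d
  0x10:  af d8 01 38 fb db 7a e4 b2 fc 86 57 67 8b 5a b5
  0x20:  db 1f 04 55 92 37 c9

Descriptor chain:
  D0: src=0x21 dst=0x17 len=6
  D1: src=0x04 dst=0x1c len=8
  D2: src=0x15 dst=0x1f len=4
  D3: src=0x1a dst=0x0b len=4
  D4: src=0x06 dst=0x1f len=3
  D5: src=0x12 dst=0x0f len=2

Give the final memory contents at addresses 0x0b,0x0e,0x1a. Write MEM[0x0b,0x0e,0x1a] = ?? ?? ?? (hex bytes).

  after D0: wrote 6B at 0x17 = 1f04559237c9
  after D1: wrote 8B at 0x1c = 9ed6e8cb8bd451ea
  after D2: wrote 4B at 0x1f = db7a1f04
  after D3: wrote 4B at 0x0b = 92379ed6
  after D4: wrote 3B at 0x1f = e8cb8b
  after D5: wrote 2B at 0x0f = 0138
query mem[0x0b]=0x92, mem[0x0e]=0xd6, mem[0x1a]=0x92

MEM[0x0b,0x0e,0x1a] = 92 d6 92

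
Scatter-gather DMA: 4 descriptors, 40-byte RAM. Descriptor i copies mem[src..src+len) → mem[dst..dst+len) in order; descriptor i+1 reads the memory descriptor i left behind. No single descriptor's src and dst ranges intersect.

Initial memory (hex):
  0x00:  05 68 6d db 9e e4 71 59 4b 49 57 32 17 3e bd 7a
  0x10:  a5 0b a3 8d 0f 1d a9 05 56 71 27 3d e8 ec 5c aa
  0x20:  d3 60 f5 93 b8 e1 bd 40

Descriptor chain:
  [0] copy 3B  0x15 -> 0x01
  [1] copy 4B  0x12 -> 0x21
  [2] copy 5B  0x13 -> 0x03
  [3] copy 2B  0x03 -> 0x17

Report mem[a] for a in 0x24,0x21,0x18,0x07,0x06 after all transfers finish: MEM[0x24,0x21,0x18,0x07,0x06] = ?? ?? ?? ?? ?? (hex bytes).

MEM[0x24,0x21,0x18,0x07,0x06] = 1d a3 0f 05 a9

  after D0: wrote 3B at 0x01 = 1da905
  after D1: wrote 4B at 0x21 = a38d0f1d
  after D2: wrote 5B at 0x03 = 8d0f1da905
  after D3: wrote 2B at 0x17 = 8d0f
query mem[0x24]=0x1d, mem[0x21]=0xa3, mem[0x18]=0x0f, mem[0x07]=0x05, mem[0x06]=0xa9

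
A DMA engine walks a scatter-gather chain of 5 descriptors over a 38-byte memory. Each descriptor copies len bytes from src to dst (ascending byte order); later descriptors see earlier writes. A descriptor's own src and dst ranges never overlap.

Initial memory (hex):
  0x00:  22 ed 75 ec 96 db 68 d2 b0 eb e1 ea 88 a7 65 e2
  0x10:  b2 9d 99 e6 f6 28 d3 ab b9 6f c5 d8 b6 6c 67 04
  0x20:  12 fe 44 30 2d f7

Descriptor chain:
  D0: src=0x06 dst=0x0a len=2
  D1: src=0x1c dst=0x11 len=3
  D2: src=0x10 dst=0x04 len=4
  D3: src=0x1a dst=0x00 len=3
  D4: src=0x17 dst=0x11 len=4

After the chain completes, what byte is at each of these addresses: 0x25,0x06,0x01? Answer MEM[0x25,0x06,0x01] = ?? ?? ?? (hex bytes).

#0 dst[0x0a+2] := {0x68,0xd2}
#1 dst[0x11+3] := {0xb6,0x6c,0x67}
#2 dst[0x04+4] := {0xb2,0xb6,0x6c,0x67}
#3 dst[0x00+3] := {0xc5,0xd8,0xb6}
#4 dst[0x11+4] := {0xab,0xb9,0x6f,0xc5}
query mem[0x25]=0xf7, mem[0x06]=0x6c, mem[0x01]=0xd8

MEM[0x25,0x06,0x01] = f7 6c d8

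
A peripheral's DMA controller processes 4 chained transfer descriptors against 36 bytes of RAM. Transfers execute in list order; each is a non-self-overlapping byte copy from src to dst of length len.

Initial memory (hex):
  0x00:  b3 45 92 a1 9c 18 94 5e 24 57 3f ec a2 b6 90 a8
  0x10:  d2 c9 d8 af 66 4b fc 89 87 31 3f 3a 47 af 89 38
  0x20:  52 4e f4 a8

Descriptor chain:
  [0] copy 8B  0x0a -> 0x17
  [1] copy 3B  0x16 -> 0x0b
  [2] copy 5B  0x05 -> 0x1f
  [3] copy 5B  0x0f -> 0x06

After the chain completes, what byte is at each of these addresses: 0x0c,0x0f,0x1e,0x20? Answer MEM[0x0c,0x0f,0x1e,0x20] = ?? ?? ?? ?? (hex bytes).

MEM[0x0c,0x0f,0x1e,0x20] = 3f a8 c9 94

#0 dst[0x17+8] := {0x3f,0xec,0xa2,0xb6,0x90,0xa8,0xd2,0xc9}
#1 dst[0x0b+3] := {0xfc,0x3f,0xec}
#2 dst[0x1f+5] := {0x18,0x94,0x5e,0x24,0x57}
#3 dst[0x06+5] := {0xa8,0xd2,0xc9,0xd8,0xaf}
query mem[0x0c]=0x3f, mem[0x0f]=0xa8, mem[0x1e]=0xc9, mem[0x20]=0x94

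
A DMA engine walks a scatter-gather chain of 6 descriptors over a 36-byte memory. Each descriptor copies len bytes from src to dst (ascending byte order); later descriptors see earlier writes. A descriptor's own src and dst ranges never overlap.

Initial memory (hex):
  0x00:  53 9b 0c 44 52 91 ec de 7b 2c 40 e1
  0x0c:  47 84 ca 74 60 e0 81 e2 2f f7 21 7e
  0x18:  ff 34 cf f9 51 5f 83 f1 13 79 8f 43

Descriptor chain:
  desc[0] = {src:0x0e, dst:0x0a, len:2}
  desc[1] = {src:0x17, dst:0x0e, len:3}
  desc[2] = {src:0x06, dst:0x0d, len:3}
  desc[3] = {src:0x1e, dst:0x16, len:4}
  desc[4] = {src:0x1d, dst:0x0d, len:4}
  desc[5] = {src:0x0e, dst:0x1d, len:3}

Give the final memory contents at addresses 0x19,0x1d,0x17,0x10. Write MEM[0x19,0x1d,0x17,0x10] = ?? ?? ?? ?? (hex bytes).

MEM[0x19,0x1d,0x17,0x10] = 79 83 f1 13

D0: mem[0x0a..0x0b] <- [ca 74]
D1: mem[0x0e..0x10] <- [7e ff 34]
D2: mem[0x0d..0x0f] <- [ec de 7b]
D3: mem[0x16..0x19] <- [83 f1 13 79]
D4: mem[0x0d..0x10] <- [5f 83 f1 13]
D5: mem[0x1d..0x1f] <- [83 f1 13]
query mem[0x19]=0x79, mem[0x1d]=0x83, mem[0x17]=0xf1, mem[0x10]=0x13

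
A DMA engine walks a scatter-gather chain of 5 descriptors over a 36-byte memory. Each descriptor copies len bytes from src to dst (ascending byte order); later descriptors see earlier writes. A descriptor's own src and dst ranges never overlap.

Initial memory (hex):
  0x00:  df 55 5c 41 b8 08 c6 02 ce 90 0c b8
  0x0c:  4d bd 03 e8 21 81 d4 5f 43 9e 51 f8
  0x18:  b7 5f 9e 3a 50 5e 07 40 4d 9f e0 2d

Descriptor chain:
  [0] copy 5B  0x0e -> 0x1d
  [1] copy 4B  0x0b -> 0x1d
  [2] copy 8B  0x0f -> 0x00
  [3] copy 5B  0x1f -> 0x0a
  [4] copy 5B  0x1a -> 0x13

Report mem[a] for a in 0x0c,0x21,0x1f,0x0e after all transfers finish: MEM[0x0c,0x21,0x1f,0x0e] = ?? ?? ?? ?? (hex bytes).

D0: mem[0x1d..0x21] <- [03 e8 21 81 d4]
D1: mem[0x1d..0x20] <- [b8 4d bd 03]
D2: mem[0x00..0x07] <- [e8 21 81 d4 5f 43 9e 51]
D3: mem[0x0a..0x0e] <- [bd 03 d4 e0 2d]
D4: mem[0x13..0x17] <- [9e 3a 50 b8 4d]
query mem[0x0c]=0xd4, mem[0x21]=0xd4, mem[0x1f]=0xbd, mem[0x0e]=0x2d

MEM[0x0c,0x21,0x1f,0x0e] = d4 d4 bd 2d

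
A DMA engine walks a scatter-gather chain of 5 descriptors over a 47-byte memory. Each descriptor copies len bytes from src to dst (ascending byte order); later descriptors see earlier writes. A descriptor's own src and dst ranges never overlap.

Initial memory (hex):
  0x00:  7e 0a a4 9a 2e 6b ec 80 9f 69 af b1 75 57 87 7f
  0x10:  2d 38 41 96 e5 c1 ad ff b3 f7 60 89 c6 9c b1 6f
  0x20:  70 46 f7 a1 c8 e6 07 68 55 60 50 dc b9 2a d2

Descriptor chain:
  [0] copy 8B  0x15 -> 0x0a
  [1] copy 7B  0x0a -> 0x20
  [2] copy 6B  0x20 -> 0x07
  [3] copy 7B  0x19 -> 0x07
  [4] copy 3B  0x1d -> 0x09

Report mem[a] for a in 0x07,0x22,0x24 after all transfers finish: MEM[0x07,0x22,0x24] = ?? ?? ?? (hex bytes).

  after D0: wrote 8B at 0x0a = c1adffb3f76089c6
  after D1: wrote 7B at 0x20 = c1adffb3f76089
  after D2: wrote 6B at 0x07 = c1adffb3f760
  after D3: wrote 7B at 0x07 = f76089c69cb16f
  after D4: wrote 3B at 0x09 = 9cb16f
query mem[0x07]=0xf7, mem[0x22]=0xff, mem[0x24]=0xf7

MEM[0x07,0x22,0x24] = f7 ff f7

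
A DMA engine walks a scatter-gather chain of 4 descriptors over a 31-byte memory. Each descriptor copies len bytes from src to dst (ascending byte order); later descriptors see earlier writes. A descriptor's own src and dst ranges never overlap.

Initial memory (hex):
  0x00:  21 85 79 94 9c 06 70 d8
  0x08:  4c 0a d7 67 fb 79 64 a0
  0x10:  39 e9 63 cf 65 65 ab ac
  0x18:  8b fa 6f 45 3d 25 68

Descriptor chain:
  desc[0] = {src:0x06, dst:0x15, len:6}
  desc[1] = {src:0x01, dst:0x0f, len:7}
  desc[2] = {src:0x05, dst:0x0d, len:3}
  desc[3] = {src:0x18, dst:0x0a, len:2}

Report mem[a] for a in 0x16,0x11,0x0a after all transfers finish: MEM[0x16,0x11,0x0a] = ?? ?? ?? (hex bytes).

#0 dst[0x15+6] := {0x70,0xd8,0x4c,0x0a,0xd7,0x67}
#1 dst[0x0f+7] := {0x85,0x79,0x94,0x9c,0x06,0x70,0xd8}
#2 dst[0x0d+3] := {0x06,0x70,0xd8}
#3 dst[0x0a+2] := {0x0a,0xd7}
query mem[0x16]=0xd8, mem[0x11]=0x94, mem[0x0a]=0x0a

MEM[0x16,0x11,0x0a] = d8 94 0a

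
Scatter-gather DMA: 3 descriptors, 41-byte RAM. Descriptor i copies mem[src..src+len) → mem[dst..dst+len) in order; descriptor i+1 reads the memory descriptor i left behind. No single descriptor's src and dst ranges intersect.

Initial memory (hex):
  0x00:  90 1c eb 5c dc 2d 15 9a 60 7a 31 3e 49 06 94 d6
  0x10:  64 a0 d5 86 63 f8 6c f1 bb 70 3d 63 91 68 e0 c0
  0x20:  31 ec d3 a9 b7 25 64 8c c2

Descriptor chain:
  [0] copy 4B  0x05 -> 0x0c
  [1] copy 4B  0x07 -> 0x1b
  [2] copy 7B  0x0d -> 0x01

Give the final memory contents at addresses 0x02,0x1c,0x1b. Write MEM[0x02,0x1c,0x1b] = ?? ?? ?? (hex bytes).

D0: mem[0x0c..0x0f] <- [2d 15 9a 60]
D1: mem[0x1b..0x1e] <- [9a 60 7a 31]
D2: mem[0x01..0x07] <- [15 9a 60 64 a0 d5 86]
query mem[0x02]=0x9a, mem[0x1c]=0x60, mem[0x1b]=0x9a

MEM[0x02,0x1c,0x1b] = 9a 60 9a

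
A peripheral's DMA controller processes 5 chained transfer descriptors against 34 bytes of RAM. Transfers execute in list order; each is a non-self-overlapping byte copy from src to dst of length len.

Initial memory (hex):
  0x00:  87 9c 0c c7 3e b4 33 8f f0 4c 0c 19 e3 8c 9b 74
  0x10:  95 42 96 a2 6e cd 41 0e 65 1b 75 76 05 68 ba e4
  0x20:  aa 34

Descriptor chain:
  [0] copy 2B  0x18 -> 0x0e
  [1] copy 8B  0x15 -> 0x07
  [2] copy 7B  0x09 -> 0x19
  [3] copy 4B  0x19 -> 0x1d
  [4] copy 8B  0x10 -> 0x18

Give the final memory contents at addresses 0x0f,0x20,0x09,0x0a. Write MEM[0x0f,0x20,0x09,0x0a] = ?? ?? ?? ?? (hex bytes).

  after D0: wrote 2B at 0x0e = 651b
  after D1: wrote 8B at 0x07 = cd410e651b757605
  after D2: wrote 7B at 0x19 = 0e651b7576051b
  after D3: wrote 4B at 0x1d = 0e651b75
  after D4: wrote 8B at 0x18 = 954296a26ecd410e
query mem[0x0f]=0x1b, mem[0x20]=0x75, mem[0x09]=0x0e, mem[0x0a]=0x65

MEM[0x0f,0x20,0x09,0x0a] = 1b 75 0e 65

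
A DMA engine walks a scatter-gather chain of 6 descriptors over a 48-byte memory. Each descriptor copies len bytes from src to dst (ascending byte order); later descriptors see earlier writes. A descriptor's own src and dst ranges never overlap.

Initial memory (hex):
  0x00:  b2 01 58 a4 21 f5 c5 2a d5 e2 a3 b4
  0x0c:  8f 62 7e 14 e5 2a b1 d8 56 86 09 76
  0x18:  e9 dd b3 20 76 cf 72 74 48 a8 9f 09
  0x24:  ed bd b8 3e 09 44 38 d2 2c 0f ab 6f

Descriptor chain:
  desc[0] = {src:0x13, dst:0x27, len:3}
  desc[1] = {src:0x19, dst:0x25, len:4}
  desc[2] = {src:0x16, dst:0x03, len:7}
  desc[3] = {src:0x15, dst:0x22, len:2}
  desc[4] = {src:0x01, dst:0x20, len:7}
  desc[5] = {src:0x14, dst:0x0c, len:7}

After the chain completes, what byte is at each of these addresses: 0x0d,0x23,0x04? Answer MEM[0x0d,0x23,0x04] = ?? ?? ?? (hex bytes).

#0 dst[0x27+3] := {0xd8,0x56,0x86}
#1 dst[0x25+4] := {0xdd,0xb3,0x20,0x76}
#2 dst[0x03+7] := {0x09,0x76,0xe9,0xdd,0xb3,0x20,0x76}
#3 dst[0x22+2] := {0x86,0x09}
#4 dst[0x20+7] := {0x01,0x58,0x09,0x76,0xe9,0xdd,0xb3}
#5 dst[0x0c+7] := {0x56,0x86,0x09,0x76,0xe9,0xdd,0xb3}
query mem[0x0d]=0x86, mem[0x23]=0x76, mem[0x04]=0x76

MEM[0x0d,0x23,0x04] = 86 76 76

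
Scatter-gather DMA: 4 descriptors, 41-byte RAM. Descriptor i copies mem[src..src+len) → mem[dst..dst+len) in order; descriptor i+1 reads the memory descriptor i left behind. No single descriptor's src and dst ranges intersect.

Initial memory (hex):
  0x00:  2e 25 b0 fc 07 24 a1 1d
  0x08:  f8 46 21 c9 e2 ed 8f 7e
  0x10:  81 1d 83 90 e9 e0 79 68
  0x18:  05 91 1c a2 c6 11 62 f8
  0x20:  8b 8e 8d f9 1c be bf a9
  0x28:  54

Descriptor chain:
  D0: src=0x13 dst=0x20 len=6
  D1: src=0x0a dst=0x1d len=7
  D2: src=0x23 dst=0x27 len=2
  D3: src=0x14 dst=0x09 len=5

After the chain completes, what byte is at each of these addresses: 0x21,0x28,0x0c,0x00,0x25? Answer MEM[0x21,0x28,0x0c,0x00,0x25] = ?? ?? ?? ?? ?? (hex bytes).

MEM[0x21,0x28,0x0c,0x00,0x25] = 8f 68 68 2e 05

[0] 0x13->0x20 len=6 : 90 e9 e0 79 68 05
[1] 0x0a->0x1d len=7 : 21 c9 e2 ed 8f 7e 81
[2] 0x23->0x27 len=2 : 81 68
[3] 0x14->0x09 len=5 : e9 e0 79 68 05
query mem[0x21]=0x8f, mem[0x28]=0x68, mem[0x0c]=0x68, mem[0x00]=0x2e, mem[0x25]=0x05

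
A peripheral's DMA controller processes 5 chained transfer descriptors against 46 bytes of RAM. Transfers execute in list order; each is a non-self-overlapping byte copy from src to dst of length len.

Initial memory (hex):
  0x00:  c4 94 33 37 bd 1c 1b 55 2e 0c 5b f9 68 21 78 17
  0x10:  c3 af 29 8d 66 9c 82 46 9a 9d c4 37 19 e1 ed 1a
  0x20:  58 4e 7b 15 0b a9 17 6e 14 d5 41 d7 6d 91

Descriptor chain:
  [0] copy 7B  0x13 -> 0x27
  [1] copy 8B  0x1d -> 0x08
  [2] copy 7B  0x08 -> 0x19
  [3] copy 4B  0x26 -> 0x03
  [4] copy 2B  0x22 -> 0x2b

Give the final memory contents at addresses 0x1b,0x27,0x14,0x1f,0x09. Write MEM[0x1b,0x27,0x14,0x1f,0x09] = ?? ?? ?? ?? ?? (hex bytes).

#0 dst[0x27+7] := {0x8d,0x66,0x9c,0x82,0x46,0x9a,0x9d}
#1 dst[0x08+8] := {0xe1,0xed,0x1a,0x58,0x4e,0x7b,0x15,0x0b}
#2 dst[0x19+7] := {0xe1,0xed,0x1a,0x58,0x4e,0x7b,0x15}
#3 dst[0x03+4] := {0x17,0x8d,0x66,0x9c}
#4 dst[0x2b+2] := {0x7b,0x15}
query mem[0x1b]=0x1a, mem[0x27]=0x8d, mem[0x14]=0x66, mem[0x1f]=0x15, mem[0x09]=0xed

MEM[0x1b,0x27,0x14,0x1f,0x09] = 1a 8d 66 15 ed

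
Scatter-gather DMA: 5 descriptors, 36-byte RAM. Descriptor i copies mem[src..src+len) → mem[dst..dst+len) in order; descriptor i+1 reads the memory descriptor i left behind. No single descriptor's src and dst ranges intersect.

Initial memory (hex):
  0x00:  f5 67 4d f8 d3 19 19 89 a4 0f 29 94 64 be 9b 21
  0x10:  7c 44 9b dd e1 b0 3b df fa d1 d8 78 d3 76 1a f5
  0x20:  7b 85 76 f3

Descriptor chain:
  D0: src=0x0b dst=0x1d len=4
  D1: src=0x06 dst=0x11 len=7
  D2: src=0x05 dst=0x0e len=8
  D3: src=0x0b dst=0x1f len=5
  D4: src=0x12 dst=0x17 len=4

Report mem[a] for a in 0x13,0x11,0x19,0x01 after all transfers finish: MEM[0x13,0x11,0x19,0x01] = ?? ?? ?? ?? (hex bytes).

MEM[0x13,0x11,0x19,0x01] = 29 a4 94 67

[0] 0x0b->0x1d len=4 : 94 64 be 9b
[1] 0x06->0x11 len=7 : 19 89 a4 0f 29 94 64
[2] 0x05->0x0e len=8 : 19 19 89 a4 0f 29 94 64
[3] 0x0b->0x1f len=5 : 94 64 be 19 19
[4] 0x12->0x17 len=4 : 0f 29 94 64
query mem[0x13]=0x29, mem[0x11]=0xa4, mem[0x19]=0x94, mem[0x01]=0x67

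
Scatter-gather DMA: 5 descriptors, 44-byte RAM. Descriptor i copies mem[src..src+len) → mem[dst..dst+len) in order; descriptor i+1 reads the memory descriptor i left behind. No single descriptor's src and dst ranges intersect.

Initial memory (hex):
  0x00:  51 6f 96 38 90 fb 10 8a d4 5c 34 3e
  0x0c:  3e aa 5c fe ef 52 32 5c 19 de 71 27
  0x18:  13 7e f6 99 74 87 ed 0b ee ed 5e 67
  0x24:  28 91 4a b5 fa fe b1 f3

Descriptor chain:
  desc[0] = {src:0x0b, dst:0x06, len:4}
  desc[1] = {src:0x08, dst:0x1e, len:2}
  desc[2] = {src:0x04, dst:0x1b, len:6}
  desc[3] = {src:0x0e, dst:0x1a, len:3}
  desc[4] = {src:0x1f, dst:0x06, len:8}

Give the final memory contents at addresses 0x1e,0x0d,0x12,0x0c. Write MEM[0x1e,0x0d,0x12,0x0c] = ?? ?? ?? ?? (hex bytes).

MEM[0x1e,0x0d,0x12,0x0c] = 3e 4a 32 91

[0] 0x0b->0x06 len=4 : 3e 3e aa 5c
[1] 0x08->0x1e len=2 : aa 5c
[2] 0x04->0x1b len=6 : 90 fb 3e 3e aa 5c
[3] 0x0e->0x1a len=3 : 5c fe ef
[4] 0x1f->0x06 len=8 : aa 5c ed 5e 67 28 91 4a
query mem[0x1e]=0x3e, mem[0x0d]=0x4a, mem[0x12]=0x32, mem[0x0c]=0x91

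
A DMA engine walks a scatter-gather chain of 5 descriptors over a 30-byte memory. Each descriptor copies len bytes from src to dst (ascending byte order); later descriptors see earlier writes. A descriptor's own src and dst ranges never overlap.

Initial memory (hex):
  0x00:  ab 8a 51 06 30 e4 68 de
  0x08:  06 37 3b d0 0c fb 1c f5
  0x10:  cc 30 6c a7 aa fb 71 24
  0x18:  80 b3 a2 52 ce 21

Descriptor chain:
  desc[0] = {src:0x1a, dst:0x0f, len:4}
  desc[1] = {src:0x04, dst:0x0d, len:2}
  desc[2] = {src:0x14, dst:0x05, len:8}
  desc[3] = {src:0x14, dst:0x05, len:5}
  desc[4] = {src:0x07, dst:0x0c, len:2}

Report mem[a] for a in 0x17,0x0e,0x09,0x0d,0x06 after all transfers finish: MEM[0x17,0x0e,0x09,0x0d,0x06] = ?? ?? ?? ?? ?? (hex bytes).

  after D0: wrote 4B at 0x0f = a252ce21
  after D1: wrote 2B at 0x0d = 30e4
  after D2: wrote 8B at 0x05 = aafb712480b3a252
  after D3: wrote 5B at 0x05 = aafb712480
  after D4: wrote 2B at 0x0c = 7124
query mem[0x17]=0x24, mem[0x0e]=0xe4, mem[0x09]=0x80, mem[0x0d]=0x24, mem[0x06]=0xfb

MEM[0x17,0x0e,0x09,0x0d,0x06] = 24 e4 80 24 fb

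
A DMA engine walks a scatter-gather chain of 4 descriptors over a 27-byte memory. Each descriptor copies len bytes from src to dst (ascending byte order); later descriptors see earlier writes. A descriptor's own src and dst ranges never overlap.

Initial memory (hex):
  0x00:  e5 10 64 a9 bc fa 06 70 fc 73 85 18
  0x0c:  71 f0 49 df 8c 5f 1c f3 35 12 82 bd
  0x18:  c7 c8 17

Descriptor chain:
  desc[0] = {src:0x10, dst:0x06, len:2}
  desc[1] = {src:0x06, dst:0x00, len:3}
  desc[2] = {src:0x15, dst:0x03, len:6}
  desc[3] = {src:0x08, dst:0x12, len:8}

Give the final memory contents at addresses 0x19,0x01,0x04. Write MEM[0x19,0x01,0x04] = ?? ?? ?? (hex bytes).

MEM[0x19,0x01,0x04] = df 5f 82

#0 dst[0x06+2] := {0x8c,0x5f}
#1 dst[0x00+3] := {0x8c,0x5f,0xfc}
#2 dst[0x03+6] := {0x12,0x82,0xbd,0xc7,0xc8,0x17}
#3 dst[0x12+8] := {0x17,0x73,0x85,0x18,0x71,0xf0,0x49,0xdf}
query mem[0x19]=0xdf, mem[0x01]=0x5f, mem[0x04]=0x82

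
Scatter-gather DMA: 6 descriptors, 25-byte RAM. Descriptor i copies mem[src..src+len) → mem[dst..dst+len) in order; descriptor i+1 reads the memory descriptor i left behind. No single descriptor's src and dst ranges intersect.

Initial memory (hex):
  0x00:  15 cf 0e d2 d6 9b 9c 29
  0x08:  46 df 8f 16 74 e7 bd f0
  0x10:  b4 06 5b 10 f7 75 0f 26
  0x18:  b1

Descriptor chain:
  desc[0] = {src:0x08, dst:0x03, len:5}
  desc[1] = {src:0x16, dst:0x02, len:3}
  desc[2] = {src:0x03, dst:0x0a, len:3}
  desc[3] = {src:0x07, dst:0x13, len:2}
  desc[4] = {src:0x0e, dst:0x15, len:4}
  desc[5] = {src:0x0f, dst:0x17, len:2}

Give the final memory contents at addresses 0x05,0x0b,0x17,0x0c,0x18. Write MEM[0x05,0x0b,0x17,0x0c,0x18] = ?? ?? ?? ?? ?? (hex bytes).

D0: mem[0x03..0x07] <- [46 df 8f 16 74]
D1: mem[0x02..0x04] <- [0f 26 b1]
D2: mem[0x0a..0x0c] <- [26 b1 8f]
D3: mem[0x13..0x14] <- [74 46]
D4: mem[0x15..0x18] <- [bd f0 b4 06]
D5: mem[0x17..0x18] <- [f0 b4]
query mem[0x05]=0x8f, mem[0x0b]=0xb1, mem[0x17]=0xf0, mem[0x0c]=0x8f, mem[0x18]=0xb4

MEM[0x05,0x0b,0x17,0x0c,0x18] = 8f b1 f0 8f b4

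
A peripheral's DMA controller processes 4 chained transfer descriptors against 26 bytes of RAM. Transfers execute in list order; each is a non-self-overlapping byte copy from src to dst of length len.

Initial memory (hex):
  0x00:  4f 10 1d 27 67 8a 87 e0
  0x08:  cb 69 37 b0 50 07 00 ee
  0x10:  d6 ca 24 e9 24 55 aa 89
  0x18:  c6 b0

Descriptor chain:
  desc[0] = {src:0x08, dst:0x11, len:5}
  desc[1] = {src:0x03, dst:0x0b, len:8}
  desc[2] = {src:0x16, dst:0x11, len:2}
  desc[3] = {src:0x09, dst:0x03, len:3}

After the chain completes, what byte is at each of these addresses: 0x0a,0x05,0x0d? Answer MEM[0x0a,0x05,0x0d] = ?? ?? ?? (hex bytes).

MEM[0x0a,0x05,0x0d] = 37 27 8a

#0 dst[0x11+5] := {0xcb,0x69,0x37,0xb0,0x50}
#1 dst[0x0b+8] := {0x27,0x67,0x8a,0x87,0xe0,0xcb,0x69,0x37}
#2 dst[0x11+2] := {0xaa,0x89}
#3 dst[0x03+3] := {0x69,0x37,0x27}
query mem[0x0a]=0x37, mem[0x05]=0x27, mem[0x0d]=0x8a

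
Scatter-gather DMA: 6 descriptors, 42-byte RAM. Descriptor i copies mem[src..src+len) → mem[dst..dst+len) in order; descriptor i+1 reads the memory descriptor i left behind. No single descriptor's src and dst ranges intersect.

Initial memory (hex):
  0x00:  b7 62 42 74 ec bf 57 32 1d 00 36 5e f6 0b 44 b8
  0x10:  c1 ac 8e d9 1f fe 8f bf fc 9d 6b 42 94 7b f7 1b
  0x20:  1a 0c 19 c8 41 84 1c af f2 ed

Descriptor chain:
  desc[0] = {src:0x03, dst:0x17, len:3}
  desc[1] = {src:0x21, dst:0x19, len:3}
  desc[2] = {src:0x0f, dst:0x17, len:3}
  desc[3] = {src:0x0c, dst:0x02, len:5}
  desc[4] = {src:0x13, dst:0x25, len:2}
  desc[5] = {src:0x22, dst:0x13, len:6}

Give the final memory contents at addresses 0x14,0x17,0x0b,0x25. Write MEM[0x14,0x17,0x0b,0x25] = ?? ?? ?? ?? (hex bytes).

  after D0: wrote 3B at 0x17 = 74ecbf
  after D1: wrote 3B at 0x19 = 0c19c8
  after D2: wrote 3B at 0x17 = b8c1ac
  after D3: wrote 5B at 0x02 = f60b44b8c1
  after D4: wrote 2B at 0x25 = d91f
  after D5: wrote 6B at 0x13 = 19c841d91faf
query mem[0x14]=0xc8, mem[0x17]=0x1f, mem[0x0b]=0x5e, mem[0x25]=0xd9

MEM[0x14,0x17,0x0b,0x25] = c8 1f 5e d9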